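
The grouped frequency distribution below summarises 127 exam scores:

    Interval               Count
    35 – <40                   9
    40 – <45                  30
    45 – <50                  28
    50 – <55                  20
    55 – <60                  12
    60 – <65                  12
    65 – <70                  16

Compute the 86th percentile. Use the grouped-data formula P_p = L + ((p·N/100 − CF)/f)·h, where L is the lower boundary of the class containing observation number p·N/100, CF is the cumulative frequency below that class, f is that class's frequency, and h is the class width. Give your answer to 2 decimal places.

64.26

N = 127; target position k = 86/100 · 127 = 109.22.
Cumulative frequencies: 9, 39, 67, 87, 99, 111, 127.
Observation 109.22 falls in the class 60 – <65.
L = 60, CF = 99, f = 12, h = 5.
P86 = 60 + ((109.22 − 99)/12)·5 = 60 + 4.25833 = 64.2583.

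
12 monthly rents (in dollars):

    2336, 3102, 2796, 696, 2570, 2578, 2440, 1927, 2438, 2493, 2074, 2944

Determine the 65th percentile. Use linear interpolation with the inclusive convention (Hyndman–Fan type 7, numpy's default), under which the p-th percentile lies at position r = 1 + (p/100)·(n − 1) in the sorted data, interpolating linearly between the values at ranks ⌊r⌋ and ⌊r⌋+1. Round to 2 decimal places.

2571.20

Sorted: 696, 1927, 2074, 2336, 2438, 2440, 2493, 2570, 2578, 2796, 2944, 3102.
n = 12.
r = 1 + (65/100)·(12 − 1) = 1 + 7.15 = 8.15.
Rank 8 is 2570 and rank 9 is 2578.
Interpolate: 2570 + 0.15·(2578 − 2570) = 2570 + 0.15·8 = 2571.2.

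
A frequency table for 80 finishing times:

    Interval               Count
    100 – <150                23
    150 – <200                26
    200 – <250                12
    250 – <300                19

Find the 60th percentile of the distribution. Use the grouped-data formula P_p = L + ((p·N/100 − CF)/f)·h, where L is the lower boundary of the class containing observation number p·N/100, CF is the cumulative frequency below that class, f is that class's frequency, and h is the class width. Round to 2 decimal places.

N = 80; target position k = 60/100 · 80 = 48.
Cumulative frequencies: 23, 49, 61, 80.
Observation 48 falls in the class 150 – <200.
L = 150, CF = 23, f = 26, h = 50.
P60 = 150 + ((48 − 23)/26)·50 = 150 + 48.0769 = 198.077.

198.08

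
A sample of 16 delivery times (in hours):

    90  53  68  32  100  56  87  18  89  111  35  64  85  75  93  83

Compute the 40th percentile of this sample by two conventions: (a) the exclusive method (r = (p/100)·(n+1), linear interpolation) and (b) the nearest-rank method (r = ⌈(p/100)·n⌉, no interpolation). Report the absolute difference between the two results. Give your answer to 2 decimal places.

0.80

Sorted: 18, 32, 35, 53, 56, 64, 68, 75, 83, 85, 87, 89, 90, 93, 100, 111.
n = 16.
(a) r = 6.8; between ranks 6 (64) and 7 (68): 67.2.
(b) the nearest-rank method: rank 7 → 68.
|67.2 − 68| = 0.8.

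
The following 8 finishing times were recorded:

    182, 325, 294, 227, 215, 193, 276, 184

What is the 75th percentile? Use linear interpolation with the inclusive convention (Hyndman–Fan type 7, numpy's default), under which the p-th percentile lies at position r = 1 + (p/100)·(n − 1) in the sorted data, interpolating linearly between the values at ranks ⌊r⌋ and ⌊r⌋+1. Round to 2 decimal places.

280.50

Sorted: 182, 184, 193, 215, 227, 276, 294, 325.
n = 8.
r = 1 + (75/100)·(8 − 1) = 1 + 5.25 = 6.25.
Rank 6 is 276 and rank 7 is 294.
Interpolate: 276 + 0.25·(294 − 276) = 276 + 0.25·18 = 280.5.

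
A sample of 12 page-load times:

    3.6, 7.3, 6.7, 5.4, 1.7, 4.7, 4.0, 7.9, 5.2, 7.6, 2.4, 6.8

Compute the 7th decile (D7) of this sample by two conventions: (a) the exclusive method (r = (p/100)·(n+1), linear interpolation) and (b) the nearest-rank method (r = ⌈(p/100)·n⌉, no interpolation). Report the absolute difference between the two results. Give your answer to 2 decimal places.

0.05

Sorted: 1.7, 2.4, 3.6, 4.0, 4.7, 5.2, 5.4, 6.7, 6.8, 7.3, 7.6, 7.9.
n = 12.
(a) r = 9.1; between ranks 9 (6.8) and 10 (7.3): 6.85.
(b) the nearest-rank method: rank 9 → 6.8.
|6.85 − 6.8| = 0.05.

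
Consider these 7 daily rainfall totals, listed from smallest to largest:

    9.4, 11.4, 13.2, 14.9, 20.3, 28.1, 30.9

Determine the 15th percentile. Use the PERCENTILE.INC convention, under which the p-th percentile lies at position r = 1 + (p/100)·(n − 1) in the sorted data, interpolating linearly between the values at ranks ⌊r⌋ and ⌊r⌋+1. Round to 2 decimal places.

11.20

n = 7.
r = 1 + (15/100)·(7 − 1) = 1 + 0.9 = 1.9.
Rank 1 is 9.4 and rank 2 is 11.4.
Interpolate: 9.4 + 0.9·(11.4 − 9.4) = 9.4 + 0.9·2 = 11.2.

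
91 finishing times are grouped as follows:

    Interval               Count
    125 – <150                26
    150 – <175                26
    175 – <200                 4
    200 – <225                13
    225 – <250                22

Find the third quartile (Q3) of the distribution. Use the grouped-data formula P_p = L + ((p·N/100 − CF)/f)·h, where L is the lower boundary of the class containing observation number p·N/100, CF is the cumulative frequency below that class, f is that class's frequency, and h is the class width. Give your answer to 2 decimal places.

N = 91; target position k = 75/100 · 91 = 68.25.
Cumulative frequencies: 26, 52, 56, 69, 91.
Observation 68.25 falls in the class 200 – <225.
L = 200, CF = 56, f = 13, h = 25.
P75 = 200 + ((68.25 − 56)/13)·25 = 200 + 23.5577 = 223.558.

223.56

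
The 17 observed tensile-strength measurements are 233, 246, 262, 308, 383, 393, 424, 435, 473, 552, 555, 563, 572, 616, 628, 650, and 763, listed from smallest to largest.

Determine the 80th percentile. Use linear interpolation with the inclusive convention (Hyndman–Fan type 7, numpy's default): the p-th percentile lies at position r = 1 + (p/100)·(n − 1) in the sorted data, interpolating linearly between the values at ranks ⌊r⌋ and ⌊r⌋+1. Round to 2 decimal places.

607.20

n = 17.
r = 1 + (80/100)·(17 − 1) = 1 + 12.8 = 13.8.
Rank 13 is 572 and rank 14 is 616.
Interpolate: 572 + 0.8·(616 − 572) = 572 + 0.8·44 = 607.2.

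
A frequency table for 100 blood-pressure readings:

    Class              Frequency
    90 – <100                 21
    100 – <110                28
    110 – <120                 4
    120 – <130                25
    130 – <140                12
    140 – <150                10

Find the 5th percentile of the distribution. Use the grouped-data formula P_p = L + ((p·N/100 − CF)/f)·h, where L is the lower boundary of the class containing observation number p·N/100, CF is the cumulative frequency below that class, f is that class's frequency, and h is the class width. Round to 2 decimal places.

92.38

N = 100; target position k = 5/100 · 100 = 5.
Cumulative frequencies: 21, 49, 53, 78, 90, 100.
Observation 5 falls in the class 90 – <100.
L = 90, CF = 0, f = 21, h = 10.
P5 = 90 + ((5 − 0)/21)·10 = 90 + 2.38095 = 92.381.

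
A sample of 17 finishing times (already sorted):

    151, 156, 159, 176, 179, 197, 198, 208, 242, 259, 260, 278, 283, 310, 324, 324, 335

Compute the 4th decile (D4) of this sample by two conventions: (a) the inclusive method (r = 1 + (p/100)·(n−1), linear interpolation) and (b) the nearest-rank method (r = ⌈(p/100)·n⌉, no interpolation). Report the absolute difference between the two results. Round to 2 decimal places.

4.00

n = 17.
(a) r = 7.4; between ranks 7 (198) and 8 (208): 202.
(b) the nearest-rank method: rank 7 → 198.
|202 − 198| = 4.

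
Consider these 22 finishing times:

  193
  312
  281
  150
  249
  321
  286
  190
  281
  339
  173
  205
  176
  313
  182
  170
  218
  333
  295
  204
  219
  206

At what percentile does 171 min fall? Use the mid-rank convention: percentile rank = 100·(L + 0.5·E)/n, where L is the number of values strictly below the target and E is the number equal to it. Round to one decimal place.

Sorted: 150, 170, 173, 176, 182, 190, 193, 204, 205, 206, 218, 219, 249, 281, 281, 286, 295, 312, 313, 321, 333, 339.
Count below 171: L = 2; count equal: E = 0; n = 22.
Percentile rank = 100·(2 + 0.5·0)/22 = 100·2/22 = 9.091.

9.1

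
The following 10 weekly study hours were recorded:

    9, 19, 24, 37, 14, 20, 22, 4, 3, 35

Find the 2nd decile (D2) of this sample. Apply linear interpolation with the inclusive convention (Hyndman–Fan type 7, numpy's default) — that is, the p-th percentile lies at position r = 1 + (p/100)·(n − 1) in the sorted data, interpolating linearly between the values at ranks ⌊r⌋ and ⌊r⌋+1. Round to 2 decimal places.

Sorted: 3, 4, 9, 14, 19, 20, 22, 24, 35, 37.
n = 10.
r = 1 + (20/100)·(10 − 1) = 1 + 1.8 = 2.8.
Rank 2 is 4 and rank 3 is 9.
Interpolate: 4 + 0.8·(9 − 4) = 4 + 0.8·5 = 8.

8.00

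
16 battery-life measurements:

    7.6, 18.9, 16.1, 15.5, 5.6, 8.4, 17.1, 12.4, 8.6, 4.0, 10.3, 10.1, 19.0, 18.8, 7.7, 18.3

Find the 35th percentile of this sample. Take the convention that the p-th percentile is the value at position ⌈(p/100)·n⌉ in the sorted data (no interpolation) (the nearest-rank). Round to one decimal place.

8.6

Sorted: 4.0, 5.6, 7.6, 7.7, 8.4, 8.6, 10.1, 10.3, 12.4, 15.5, 16.1, 17.1, 18.3, 18.8, 18.9, 19.0.
n = 16.
Position = ⌈35/100 · 16⌉ = ⌈5.6⌉ = 6.
The value at rank 6 is 8.6.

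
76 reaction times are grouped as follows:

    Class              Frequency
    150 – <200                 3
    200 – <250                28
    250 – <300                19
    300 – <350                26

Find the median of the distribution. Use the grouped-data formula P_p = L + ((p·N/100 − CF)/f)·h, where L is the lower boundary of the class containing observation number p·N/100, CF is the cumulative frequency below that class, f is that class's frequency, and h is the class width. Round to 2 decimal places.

268.42

N = 76; target position k = 50/100 · 76 = 38.
Cumulative frequencies: 3, 31, 50, 76.
Observation 38 falls in the class 250 – <300.
L = 250, CF = 31, f = 19, h = 50.
P50 = 250 + ((38 − 31)/19)·50 = 250 + 18.4211 = 268.421.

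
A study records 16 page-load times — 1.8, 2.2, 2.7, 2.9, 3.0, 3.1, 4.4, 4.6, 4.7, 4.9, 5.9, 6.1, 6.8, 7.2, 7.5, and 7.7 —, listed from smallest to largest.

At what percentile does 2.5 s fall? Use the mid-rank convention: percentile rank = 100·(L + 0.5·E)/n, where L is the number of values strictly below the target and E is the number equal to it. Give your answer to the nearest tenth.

Count below 2.5: L = 2; count equal: E = 0; n = 16.
Percentile rank = 100·(2 + 0.5·0)/16 = 100·2/16 = 12.5.

12.5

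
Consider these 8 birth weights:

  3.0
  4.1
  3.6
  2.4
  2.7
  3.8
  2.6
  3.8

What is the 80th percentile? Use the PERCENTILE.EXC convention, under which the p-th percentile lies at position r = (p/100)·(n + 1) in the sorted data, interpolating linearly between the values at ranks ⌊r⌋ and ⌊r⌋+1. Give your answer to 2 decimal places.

3.86

Sorted: 2.4, 2.6, 2.7, 3.0, 3.6, 3.8, 3.8, 4.1.
n = 8.
r = (80/100)·(8 + 1) = 7.2.
Rank 7 is 3.8 and rank 8 is 4.1.
Interpolate: 3.8 + 0.2·(4.1 − 3.8) = 3.8 + 0.2·0.3 = 3.86.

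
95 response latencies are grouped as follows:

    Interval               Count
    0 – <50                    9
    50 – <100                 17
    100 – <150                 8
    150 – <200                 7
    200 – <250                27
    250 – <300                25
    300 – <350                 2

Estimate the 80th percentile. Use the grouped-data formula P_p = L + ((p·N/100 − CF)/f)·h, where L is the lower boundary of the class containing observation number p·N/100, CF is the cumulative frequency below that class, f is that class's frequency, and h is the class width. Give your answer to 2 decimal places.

266.00

N = 95; target position k = 80/100 · 95 = 76.
Cumulative frequencies: 9, 26, 34, 41, 68, 93, 95.
Observation 76 falls in the class 250 – <300.
L = 250, CF = 68, f = 25, h = 50.
P80 = 250 + ((76 − 68)/25)·50 = 250 + 16 = 266.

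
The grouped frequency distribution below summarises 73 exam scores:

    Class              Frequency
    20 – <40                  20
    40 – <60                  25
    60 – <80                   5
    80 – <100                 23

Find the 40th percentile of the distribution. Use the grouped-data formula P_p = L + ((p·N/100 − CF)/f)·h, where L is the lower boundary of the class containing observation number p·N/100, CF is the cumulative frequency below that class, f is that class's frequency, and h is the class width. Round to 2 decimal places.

N = 73; target position k = 40/100 · 73 = 29.2.
Cumulative frequencies: 20, 45, 50, 73.
Observation 29.2 falls in the class 40 – <60.
L = 40, CF = 20, f = 25, h = 20.
P40 = 40 + ((29.2 − 20)/25)·20 = 40 + 7.36 = 47.36.

47.36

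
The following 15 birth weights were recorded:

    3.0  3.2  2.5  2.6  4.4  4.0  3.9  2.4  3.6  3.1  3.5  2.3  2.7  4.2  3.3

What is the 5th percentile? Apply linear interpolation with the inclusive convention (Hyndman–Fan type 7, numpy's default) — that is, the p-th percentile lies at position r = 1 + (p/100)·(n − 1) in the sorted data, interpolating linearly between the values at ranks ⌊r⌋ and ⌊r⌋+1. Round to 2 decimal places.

Sorted: 2.3, 2.4, 2.5, 2.6, 2.7, 3.0, 3.1, 3.2, 3.3, 3.5, 3.6, 3.9, 4.0, 4.2, 4.4.
n = 15.
r = 1 + (5/100)·(15 − 1) = 1 + 0.7 = 1.7.
Rank 1 is 2.3 and rank 2 is 2.4.
Interpolate: 2.3 + 0.7·(2.4 − 2.3) = 2.3 + 0.7·0.1 = 2.37.

2.37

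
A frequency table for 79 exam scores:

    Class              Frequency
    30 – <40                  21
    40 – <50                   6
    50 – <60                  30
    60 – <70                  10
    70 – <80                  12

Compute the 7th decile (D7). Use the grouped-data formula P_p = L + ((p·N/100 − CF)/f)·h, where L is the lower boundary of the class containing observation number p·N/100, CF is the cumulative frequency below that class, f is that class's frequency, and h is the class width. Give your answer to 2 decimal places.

59.43

N = 79; target position k = 70/100 · 79 = 55.3.
Cumulative frequencies: 21, 27, 57, 67, 79.
Observation 55.3 falls in the class 50 – <60.
L = 50, CF = 27, f = 30, h = 10.
P70 = 50 + ((55.3 − 27)/30)·10 = 50 + 9.43333 = 59.4333.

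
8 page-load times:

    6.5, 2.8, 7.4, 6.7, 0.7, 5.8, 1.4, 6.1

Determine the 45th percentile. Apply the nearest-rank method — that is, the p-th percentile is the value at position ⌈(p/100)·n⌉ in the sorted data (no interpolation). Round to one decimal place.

5.8

Sorted: 0.7, 1.4, 2.8, 5.8, 6.1, 6.5, 6.7, 7.4.
n = 8.
Position = ⌈45/100 · 8⌉ = ⌈3.6⌉ = 4.
The value at rank 4 is 5.8.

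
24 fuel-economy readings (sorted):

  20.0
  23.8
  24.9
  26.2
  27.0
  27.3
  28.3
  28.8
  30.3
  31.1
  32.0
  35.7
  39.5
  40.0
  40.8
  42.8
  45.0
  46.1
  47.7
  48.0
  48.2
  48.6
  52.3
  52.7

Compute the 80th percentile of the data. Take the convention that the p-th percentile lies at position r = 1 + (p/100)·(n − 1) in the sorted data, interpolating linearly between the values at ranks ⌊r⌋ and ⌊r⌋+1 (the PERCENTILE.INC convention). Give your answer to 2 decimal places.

47.82

n = 24.
r = 1 + (80/100)·(24 − 1) = 1 + 18.4 = 19.4.
Rank 19 is 47.7 and rank 20 is 48.0.
Interpolate: 47.7 + 0.4·(48.0 − 47.7) = 47.7 + 0.4·0.3 = 47.82.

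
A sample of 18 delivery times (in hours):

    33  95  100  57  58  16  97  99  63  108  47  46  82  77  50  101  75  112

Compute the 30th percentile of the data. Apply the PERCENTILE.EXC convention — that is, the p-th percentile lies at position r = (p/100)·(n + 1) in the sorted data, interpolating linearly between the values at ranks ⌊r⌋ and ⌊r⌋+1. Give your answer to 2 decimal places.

54.90

Sorted: 16, 33, 46, 47, 50, 57, 58, 63, 75, 77, 82, 95, 97, 99, 100, 101, 108, 112.
n = 18.
r = (30/100)·(18 + 1) = 5.7.
Rank 5 is 50 and rank 6 is 57.
Interpolate: 50 + 0.7·(57 − 50) = 50 + 0.7·7 = 54.9.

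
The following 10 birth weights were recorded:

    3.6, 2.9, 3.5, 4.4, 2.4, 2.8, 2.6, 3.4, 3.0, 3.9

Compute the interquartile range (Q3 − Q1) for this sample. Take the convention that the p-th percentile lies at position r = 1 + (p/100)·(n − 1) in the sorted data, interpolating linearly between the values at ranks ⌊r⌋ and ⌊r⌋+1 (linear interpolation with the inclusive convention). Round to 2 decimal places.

0.75

Sorted: 2.4, 2.6, 2.8, 2.9, 3.0, 3.4, 3.5, 3.6, 3.9, 4.4.
n = 10.
P25: r = 3.25; ranks 3–4 are 2.8, 2.9; interpolating gives 2.825.
P75: r = 7.75; ranks 7–8 are 3.5, 3.6; interpolating gives 3.575.
Difference: 3.575 − 2.825 = 0.75.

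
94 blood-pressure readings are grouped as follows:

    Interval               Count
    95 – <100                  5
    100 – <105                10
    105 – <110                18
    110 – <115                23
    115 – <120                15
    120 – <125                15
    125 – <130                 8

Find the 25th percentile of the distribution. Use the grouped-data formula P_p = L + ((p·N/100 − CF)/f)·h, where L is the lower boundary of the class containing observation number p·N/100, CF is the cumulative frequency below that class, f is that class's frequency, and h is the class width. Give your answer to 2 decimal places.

107.36

N = 94; target position k = 25/100 · 94 = 23.5.
Cumulative frequencies: 5, 15, 33, 56, 71, 86, 94.
Observation 23.5 falls in the class 105 – <110.
L = 105, CF = 15, f = 18, h = 5.
P25 = 105 + ((23.5 − 15)/18)·5 = 105 + 2.36111 = 107.361.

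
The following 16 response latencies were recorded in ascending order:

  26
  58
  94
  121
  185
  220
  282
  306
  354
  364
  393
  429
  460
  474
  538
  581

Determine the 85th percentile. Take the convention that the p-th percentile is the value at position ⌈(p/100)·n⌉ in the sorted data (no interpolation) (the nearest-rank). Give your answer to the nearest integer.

n = 16.
Position = ⌈85/100 · 16⌉ = ⌈13.6⌉ = 14.
The value at rank 14 is 474.

474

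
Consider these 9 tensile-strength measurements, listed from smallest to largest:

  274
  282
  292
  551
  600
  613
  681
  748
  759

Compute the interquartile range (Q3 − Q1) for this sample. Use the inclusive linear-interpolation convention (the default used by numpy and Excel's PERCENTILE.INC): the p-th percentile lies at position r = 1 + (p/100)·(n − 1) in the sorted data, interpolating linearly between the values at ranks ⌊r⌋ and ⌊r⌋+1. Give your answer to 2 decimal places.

n = 9.
P25: r = 3 (integer) → 292.
P75: r = 7 (integer) → 681.
Difference: 681 − 292 = 389.

389.00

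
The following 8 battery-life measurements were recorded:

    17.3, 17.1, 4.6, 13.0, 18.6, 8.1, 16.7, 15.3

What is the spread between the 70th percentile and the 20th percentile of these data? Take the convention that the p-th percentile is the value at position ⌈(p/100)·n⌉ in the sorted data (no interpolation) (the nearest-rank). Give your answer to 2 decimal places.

9.00

Sorted: 4.6, 8.1, 13.0, 15.3, 16.7, 17.1, 17.3, 18.6.
n = 8.
P20: rank ⌈20/100·8⌉ = 2 → 8.1.
P70: rank ⌈70/100·8⌉ = 6 → 17.1.
Difference: 17.1 − 8.1 = 9.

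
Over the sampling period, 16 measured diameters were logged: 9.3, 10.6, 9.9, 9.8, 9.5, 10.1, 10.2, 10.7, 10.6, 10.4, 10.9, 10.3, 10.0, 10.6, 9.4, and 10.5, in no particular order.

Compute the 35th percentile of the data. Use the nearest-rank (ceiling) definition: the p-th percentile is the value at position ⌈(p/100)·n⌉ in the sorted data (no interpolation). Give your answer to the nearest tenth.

10.0

Sorted: 9.3, 9.4, 9.5, 9.8, 9.9, 10.0, 10.1, 10.2, 10.3, 10.4, 10.5, 10.6, 10.6, 10.6, 10.7, 10.9.
n = 16.
Position = ⌈35/100 · 16⌉ = ⌈5.6⌉ = 6.
The value at rank 6 is 10.0.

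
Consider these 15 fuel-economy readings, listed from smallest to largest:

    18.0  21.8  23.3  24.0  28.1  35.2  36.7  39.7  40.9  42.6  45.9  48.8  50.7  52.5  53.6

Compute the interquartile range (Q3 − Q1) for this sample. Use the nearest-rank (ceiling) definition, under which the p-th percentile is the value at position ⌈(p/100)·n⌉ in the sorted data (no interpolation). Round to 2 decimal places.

n = 15.
P25: rank ⌈25/100·15⌉ = 4 → 24.
P75: rank ⌈75/100·15⌉ = 12 → 48.8.
Difference: 48.8 − 24 = 24.8.

24.80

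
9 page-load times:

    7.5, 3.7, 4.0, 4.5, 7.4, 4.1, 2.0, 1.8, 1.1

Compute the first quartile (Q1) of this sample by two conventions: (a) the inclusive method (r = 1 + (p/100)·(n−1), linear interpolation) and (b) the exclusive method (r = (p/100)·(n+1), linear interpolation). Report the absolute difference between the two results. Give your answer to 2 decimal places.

0.10

Sorted: 1.1, 1.8, 2.0, 3.7, 4.0, 4.1, 4.5, 7.4, 7.5.
n = 9.
(a) r = 3 → value at rank 3 = 2.
(b) r = 2.5; between ranks 2 (1.8) and 3 (2.0): 1.9.
|2 − 1.9| = 0.1.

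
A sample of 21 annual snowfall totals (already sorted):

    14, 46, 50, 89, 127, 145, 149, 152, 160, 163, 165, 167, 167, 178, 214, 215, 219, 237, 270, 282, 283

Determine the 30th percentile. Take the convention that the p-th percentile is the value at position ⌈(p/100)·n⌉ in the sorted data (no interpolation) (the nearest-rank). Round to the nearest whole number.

n = 21.
Position = ⌈30/100 · 21⌉ = ⌈6.3⌉ = 7.
The value at rank 7 is 149.

149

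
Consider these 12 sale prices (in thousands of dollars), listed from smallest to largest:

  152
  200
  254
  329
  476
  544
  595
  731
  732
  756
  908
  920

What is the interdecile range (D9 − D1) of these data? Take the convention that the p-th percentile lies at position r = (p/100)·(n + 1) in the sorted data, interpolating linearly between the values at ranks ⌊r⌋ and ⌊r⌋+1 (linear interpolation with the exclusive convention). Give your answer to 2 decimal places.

n = 12.
P10: r = 1.3; ranks 1–2 are 152, 200; interpolating gives 166.4.
P90: r = 11.7; ranks 11–12 are 908, 920; interpolating gives 916.4.
Difference: 916.4 − 166.4 = 750.

750.00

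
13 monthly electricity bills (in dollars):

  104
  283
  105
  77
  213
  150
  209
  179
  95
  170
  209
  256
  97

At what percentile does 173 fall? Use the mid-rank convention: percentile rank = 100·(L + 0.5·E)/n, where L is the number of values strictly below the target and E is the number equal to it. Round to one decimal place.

53.8

Sorted: 77, 95, 97, 104, 105, 150, 170, 179, 209, 209, 213, 256, 283.
Count below 173: L = 7; count equal: E = 0; n = 13.
Percentile rank = 100·(7 + 0.5·0)/13 = 100·7/13 = 53.85.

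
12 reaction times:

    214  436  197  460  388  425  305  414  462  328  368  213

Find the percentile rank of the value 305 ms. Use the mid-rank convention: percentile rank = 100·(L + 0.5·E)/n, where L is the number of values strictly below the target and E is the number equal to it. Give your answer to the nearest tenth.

29.2

Sorted: 197, 213, 214, 305, 328, 368, 388, 414, 425, 436, 460, 462.
Count below 305: L = 3; count equal: E = 1; n = 12.
Percentile rank = 100·(3 + 0.5·1)/12 = 100·3.5/12 = 29.17.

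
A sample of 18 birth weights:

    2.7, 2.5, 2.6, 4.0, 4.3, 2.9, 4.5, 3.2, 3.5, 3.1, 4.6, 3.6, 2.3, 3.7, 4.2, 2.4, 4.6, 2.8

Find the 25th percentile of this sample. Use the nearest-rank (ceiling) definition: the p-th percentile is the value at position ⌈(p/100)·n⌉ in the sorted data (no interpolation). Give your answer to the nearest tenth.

Sorted: 2.3, 2.4, 2.5, 2.6, 2.7, 2.8, 2.9, 3.1, 3.2, 3.5, 3.6, 3.7, 4.0, 4.2, 4.3, 4.5, 4.6, 4.6.
n = 18.
Position = ⌈25/100 · 18⌉ = ⌈4.5⌉ = 5.
The value at rank 5 is 2.7.

2.7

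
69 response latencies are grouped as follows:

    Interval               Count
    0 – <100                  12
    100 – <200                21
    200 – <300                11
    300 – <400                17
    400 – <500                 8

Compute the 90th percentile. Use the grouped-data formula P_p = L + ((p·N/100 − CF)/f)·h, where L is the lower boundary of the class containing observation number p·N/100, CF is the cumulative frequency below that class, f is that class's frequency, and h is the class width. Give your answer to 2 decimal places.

N = 69; target position k = 90/100 · 69 = 62.1.
Cumulative frequencies: 12, 33, 44, 61, 69.
Observation 62.1 falls in the class 400 – <500.
L = 400, CF = 61, f = 8, h = 100.
P90 = 400 + ((62.1 − 61)/8)·100 = 400 + 13.75 = 413.75.

413.75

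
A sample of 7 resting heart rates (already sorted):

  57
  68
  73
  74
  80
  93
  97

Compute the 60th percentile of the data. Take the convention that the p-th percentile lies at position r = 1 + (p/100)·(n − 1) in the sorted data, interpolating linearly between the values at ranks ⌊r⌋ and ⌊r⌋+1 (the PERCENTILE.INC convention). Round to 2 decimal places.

n = 7.
r = 1 + (60/100)·(7 − 1) = 1 + 3.6 = 4.6.
Rank 4 is 74 and rank 5 is 80.
Interpolate: 74 + 0.6·(80 − 74) = 74 + 0.6·6 = 77.6.

77.60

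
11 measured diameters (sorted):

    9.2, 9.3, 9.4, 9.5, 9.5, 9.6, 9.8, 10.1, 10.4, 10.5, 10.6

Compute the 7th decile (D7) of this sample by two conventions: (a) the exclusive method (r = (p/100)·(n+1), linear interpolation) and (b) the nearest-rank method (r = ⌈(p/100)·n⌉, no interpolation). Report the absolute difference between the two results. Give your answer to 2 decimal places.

n = 11.
(a) r = 8.4; between ranks 8 (10.1) and 9 (10.4): 10.22.
(b) the nearest-rank method: rank 8 → 10.1.
|10.22 − 10.1| = 0.12.

0.12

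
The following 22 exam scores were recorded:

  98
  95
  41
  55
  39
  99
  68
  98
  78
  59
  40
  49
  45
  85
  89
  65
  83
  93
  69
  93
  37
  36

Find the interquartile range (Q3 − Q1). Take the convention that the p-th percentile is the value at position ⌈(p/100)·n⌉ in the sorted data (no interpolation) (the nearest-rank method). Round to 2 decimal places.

Sorted: 36, 37, 39, 40, 41, 45, 49, 55, 59, 65, 68, 69, 78, 83, 85, 89, 93, 93, 95, 98, 98, 99.
n = 22.
P25: rank ⌈25/100·22⌉ = 6 → 45.
P75: rank ⌈75/100·22⌉ = 17 → 93.
Difference: 93 − 45 = 48.

48.00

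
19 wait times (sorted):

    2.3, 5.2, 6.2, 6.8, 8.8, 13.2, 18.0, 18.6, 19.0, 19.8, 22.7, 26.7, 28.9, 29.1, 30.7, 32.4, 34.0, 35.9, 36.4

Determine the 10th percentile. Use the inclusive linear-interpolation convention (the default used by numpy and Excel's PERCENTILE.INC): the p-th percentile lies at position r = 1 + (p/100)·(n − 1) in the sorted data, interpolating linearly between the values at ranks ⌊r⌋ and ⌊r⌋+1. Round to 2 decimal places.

6.00

n = 19.
r = 1 + (10/100)·(19 − 1) = 1 + 1.8 = 2.8.
Rank 2 is 5.2 and rank 3 is 6.2.
Interpolate: 5.2 + 0.8·(6.2 − 5.2) = 5.2 + 0.8·1 = 6.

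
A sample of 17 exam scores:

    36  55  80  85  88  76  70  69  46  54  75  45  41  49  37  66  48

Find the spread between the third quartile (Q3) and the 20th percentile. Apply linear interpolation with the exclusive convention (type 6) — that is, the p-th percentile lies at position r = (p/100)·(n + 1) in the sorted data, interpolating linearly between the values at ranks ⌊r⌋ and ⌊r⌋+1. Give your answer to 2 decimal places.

Sorted: 36, 37, 41, 45, 46, 48, 49, 54, 55, 66, 69, 70, 75, 76, 80, 85, 88.
n = 17.
P20: r = 3.6; ranks 3–4 are 41, 45; interpolating gives 43.4.
P75: r = 13.5; ranks 13–14 are 75, 76; interpolating gives 75.5.
Difference: 75.5 − 43.4 = 32.1.

32.10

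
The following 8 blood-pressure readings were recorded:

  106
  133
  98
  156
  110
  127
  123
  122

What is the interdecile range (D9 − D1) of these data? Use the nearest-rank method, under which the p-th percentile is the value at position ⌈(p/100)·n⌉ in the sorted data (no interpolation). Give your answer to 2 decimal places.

58.00

Sorted: 98, 106, 110, 122, 123, 127, 133, 156.
n = 8.
P10: rank ⌈10/100·8⌉ = 1 → 98.
P90: rank ⌈90/100·8⌉ = 8 → 156.
Difference: 156 − 98 = 58.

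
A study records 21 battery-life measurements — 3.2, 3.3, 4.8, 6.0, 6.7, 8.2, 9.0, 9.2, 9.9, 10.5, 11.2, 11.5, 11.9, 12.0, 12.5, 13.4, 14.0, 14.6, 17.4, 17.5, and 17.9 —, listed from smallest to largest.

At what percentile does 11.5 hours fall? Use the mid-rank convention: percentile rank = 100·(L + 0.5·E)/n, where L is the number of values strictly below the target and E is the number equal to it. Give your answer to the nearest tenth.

54.8

Count below 11.5: L = 11; count equal: E = 1; n = 21.
Percentile rank = 100·(11 + 0.5·1)/21 = 100·11.5/21 = 54.76.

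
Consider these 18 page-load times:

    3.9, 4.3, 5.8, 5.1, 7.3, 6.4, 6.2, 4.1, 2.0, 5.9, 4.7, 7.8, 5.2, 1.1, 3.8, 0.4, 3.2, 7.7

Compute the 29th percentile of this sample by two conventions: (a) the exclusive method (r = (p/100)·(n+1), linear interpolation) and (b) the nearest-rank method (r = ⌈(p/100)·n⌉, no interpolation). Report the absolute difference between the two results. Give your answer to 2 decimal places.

0.05

Sorted: 0.4, 1.1, 2.0, 3.2, 3.8, 3.9, 4.1, 4.3, 4.7, 5.1, 5.2, 5.8, 5.9, 6.2, 6.4, 7.3, 7.7, 7.8.
n = 18.
(a) r = 5.51; between ranks 5 (3.8) and 6 (3.9): 3.851.
(b) the nearest-rank method: rank 6 → 3.9.
|3.851 − 3.9| = 0.049.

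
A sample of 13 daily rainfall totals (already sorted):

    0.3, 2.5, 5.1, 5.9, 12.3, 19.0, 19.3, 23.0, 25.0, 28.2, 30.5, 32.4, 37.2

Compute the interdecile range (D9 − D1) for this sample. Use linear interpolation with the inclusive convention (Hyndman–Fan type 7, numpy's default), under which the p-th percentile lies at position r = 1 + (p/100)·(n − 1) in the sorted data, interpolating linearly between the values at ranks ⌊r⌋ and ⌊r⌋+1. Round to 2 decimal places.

29.00

n = 13.
P10: r = 2.2; ranks 2–3 are 2.5, 5.1; interpolating gives 3.02.
P90: r = 11.8; ranks 11–12 are 30.5, 32.4; interpolating gives 32.02.
Difference: 32.02 − 3.02 = 29.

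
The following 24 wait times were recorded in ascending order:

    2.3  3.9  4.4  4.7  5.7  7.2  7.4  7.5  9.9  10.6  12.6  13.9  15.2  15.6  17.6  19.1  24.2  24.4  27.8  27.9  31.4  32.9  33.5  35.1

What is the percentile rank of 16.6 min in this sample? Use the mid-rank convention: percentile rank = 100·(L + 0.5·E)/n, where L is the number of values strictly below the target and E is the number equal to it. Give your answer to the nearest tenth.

Count below 16.6: L = 14; count equal: E = 0; n = 24.
Percentile rank = 100·(14 + 0.5·0)/24 = 100·14/24 = 58.33.

58.3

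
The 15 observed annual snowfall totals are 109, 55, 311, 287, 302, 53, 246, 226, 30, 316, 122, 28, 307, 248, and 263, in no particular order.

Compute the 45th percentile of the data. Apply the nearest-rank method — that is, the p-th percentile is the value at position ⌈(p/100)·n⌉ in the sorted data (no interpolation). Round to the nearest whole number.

Sorted: 28, 30, 53, 55, 109, 122, 226, 246, 248, 263, 287, 302, 307, 311, 316.
n = 15.
Position = ⌈45/100 · 15⌉ = ⌈6.75⌉ = 7.
The value at rank 7 is 226.

226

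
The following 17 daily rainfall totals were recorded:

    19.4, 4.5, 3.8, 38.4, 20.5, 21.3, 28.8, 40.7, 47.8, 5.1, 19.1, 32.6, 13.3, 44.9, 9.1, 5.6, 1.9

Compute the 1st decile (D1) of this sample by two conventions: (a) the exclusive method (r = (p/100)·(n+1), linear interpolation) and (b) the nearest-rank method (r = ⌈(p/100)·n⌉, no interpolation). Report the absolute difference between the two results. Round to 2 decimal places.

Sorted: 1.9, 3.8, 4.5, 5.1, 5.6, 9.1, 13.3, 19.1, 19.4, 20.5, 21.3, 28.8, 32.6, 38.4, 40.7, 44.9, 47.8.
n = 17.
(a) r = 1.8; between ranks 1 (1.9) and 2 (3.8): 3.42.
(b) the nearest-rank method: rank 2 → 3.8.
|3.42 − 3.8| = 0.38.

0.38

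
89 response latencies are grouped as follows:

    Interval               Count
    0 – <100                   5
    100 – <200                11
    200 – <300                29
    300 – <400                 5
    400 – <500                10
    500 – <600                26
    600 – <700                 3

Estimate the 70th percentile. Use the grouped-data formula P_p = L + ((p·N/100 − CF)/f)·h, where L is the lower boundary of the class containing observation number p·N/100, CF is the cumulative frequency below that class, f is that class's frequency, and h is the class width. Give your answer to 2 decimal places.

508.85

N = 89; target position k = 70/100 · 89 = 62.3.
Cumulative frequencies: 5, 16, 45, 50, 60, 86, 89.
Observation 62.3 falls in the class 500 – <600.
L = 500, CF = 60, f = 26, h = 100.
P70 = 500 + ((62.3 − 60)/26)·100 = 500 + 8.84615 = 508.846.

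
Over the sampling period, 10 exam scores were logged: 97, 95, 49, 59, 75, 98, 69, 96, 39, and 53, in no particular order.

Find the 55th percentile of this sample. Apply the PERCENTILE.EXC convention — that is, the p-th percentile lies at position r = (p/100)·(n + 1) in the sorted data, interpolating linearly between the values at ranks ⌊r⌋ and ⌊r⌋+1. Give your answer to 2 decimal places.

Sorted: 39, 49, 53, 59, 69, 75, 95, 96, 97, 98.
n = 10.
r = (55/100)·(10 + 1) = 6.05.
Rank 6 is 75 and rank 7 is 95.
Interpolate: 75 + 0.05·(95 − 75) = 75 + 0.05·20 = 76.

76.00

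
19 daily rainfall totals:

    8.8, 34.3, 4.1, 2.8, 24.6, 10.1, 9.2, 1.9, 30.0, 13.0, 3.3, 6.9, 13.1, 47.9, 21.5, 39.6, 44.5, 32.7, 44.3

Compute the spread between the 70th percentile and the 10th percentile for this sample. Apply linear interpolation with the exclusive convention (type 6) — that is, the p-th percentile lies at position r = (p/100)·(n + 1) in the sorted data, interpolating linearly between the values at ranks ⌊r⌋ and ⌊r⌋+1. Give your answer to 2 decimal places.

29.90

Sorted: 1.9, 2.8, 3.3, 4.1, 6.9, 8.8, 9.2, 10.1, 13.0, 13.1, 21.5, 24.6, 30.0, 32.7, 34.3, 39.6, 44.3, 44.5, 47.9.
n = 19.
P10: r = 2 (integer) → 2.8.
P70: r = 14 (integer) → 32.7.
Difference: 32.7 − 2.8 = 29.9.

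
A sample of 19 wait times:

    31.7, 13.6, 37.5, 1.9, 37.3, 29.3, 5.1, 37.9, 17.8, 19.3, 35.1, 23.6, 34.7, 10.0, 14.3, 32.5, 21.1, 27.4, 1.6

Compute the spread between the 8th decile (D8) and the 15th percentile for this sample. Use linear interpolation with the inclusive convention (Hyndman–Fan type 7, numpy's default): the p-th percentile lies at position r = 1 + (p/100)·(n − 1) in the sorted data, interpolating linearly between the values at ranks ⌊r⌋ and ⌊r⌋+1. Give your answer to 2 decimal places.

26.33

Sorted: 1.6, 1.9, 5.1, 10.0, 13.6, 14.3, 17.8, 19.3, 21.1, 23.6, 27.4, 29.3, 31.7, 32.5, 34.7, 35.1, 37.3, 37.5, 37.9.
n = 19.
P15: r = 3.7; ranks 3–4 are 5.1, 10.0; interpolating gives 8.53.
P80: r = 15.4; ranks 15–16 are 34.7, 35.1; interpolating gives 34.86.
Difference: 34.86 − 8.53 = 26.33.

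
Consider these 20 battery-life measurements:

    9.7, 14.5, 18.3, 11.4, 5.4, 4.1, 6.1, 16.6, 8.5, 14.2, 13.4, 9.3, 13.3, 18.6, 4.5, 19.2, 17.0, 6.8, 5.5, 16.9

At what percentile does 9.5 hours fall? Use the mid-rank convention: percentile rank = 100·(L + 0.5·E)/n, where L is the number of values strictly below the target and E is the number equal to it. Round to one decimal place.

Sorted: 4.1, 4.5, 5.4, 5.5, 6.1, 6.8, 8.5, 9.3, 9.7, 11.4, 13.3, 13.4, 14.2, 14.5, 16.6, 16.9, 17.0, 18.3, 18.6, 19.2.
Count below 9.5: L = 8; count equal: E = 0; n = 20.
Percentile rank = 100·(8 + 0.5·0)/20 = 100·8/20 = 40.

40.0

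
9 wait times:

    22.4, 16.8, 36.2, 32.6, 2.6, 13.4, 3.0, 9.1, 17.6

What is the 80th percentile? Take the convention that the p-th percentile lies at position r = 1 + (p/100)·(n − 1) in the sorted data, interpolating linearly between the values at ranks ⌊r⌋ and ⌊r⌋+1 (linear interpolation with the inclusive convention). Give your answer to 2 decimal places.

Sorted: 2.6, 3.0, 9.1, 13.4, 16.8, 17.6, 22.4, 32.6, 36.2.
n = 9.
r = 1 + (80/100)·(9 − 1) = 1 + 6.4 = 7.4.
Rank 7 is 22.4 and rank 8 is 32.6.
Interpolate: 22.4 + 0.4·(32.6 − 22.4) = 22.4 + 0.4·10.2 = 26.48.

26.48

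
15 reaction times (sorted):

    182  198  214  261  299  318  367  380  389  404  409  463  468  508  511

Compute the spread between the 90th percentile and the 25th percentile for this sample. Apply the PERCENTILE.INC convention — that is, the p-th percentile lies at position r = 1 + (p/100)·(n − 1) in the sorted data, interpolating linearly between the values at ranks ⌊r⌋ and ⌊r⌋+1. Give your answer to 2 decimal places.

212.00

n = 15.
P25: r = 4.5; ranks 4–5 are 261, 299; interpolating gives 280.
P90: r = 13.6; ranks 13–14 are 468, 508; interpolating gives 492.
Difference: 492 − 280 = 212.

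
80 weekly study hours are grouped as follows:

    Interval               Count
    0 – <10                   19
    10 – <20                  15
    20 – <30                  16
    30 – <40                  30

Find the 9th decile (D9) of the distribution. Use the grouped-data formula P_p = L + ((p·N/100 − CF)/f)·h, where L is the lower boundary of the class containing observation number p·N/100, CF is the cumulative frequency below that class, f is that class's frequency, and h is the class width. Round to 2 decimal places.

37.33

N = 80; target position k = 90/100 · 80 = 72.
Cumulative frequencies: 19, 34, 50, 80.
Observation 72 falls in the class 30 – <40.
L = 30, CF = 50, f = 30, h = 10.
P90 = 30 + ((72 − 50)/30)·10 = 30 + 7.33333 = 37.3333.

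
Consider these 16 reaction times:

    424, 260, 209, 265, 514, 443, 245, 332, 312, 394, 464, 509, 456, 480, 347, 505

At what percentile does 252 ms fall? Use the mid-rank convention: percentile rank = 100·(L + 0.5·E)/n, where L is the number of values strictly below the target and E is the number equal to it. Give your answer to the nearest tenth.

12.5

Sorted: 209, 245, 260, 265, 312, 332, 347, 394, 424, 443, 456, 464, 480, 505, 509, 514.
Count below 252: L = 2; count equal: E = 0; n = 16.
Percentile rank = 100·(2 + 0.5·0)/16 = 100·2/16 = 12.5.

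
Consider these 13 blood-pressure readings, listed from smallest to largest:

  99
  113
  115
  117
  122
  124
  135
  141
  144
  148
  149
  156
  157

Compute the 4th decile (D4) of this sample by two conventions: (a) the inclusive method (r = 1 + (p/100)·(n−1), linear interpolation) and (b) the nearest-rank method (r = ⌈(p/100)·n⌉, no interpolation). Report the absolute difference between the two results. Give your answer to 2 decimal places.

n = 13.
(a) r = 5.8; between ranks 5 (122) and 6 (124): 123.6.
(b) the nearest-rank method: rank 6 → 124.
|123.6 − 124| = 0.4.

0.40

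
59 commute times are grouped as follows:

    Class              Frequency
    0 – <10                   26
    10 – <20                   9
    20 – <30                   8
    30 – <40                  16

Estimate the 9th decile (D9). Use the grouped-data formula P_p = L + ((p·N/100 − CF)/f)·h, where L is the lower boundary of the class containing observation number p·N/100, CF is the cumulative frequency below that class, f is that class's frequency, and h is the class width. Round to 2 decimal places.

36.31

N = 59; target position k = 90/100 · 59 = 53.1.
Cumulative frequencies: 26, 35, 43, 59.
Observation 53.1 falls in the class 30 – <40.
L = 30, CF = 43, f = 16, h = 10.
P90 = 30 + ((53.1 − 43)/16)·10 = 30 + 6.3125 = 36.3125.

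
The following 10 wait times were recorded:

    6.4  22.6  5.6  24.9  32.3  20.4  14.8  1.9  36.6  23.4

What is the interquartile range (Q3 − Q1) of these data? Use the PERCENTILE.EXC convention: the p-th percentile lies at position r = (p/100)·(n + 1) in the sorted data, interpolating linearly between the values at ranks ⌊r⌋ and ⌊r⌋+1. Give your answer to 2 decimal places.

Sorted: 1.9, 5.6, 6.4, 14.8, 20.4, 22.6, 23.4, 24.9, 32.3, 36.6.
n = 10.
P25: r = 2.75; ranks 2–3 are 5.6, 6.4; interpolating gives 6.2.
P75: r = 8.25; ranks 8–9 are 24.9, 32.3; interpolating gives 26.75.
Difference: 26.75 − 6.2 = 20.55.

20.55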